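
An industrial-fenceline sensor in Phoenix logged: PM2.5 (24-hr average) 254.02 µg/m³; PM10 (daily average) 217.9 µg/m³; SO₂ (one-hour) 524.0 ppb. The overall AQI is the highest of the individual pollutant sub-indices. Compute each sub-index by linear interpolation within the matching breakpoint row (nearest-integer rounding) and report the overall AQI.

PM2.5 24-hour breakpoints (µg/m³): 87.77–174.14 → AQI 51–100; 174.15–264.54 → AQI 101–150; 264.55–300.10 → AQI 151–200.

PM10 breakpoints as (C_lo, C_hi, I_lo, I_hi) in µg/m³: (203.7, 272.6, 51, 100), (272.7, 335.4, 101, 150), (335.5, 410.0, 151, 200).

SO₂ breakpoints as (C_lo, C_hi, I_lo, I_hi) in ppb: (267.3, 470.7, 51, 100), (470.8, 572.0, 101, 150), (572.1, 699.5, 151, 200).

144

PM2.5 254.02: bracket 174.15–264.54 → index 101–150; slope 49/90.39, offset 79.87.
AQI = 101 + 49/90.39·79.87 ≈ 144.30 ⇒ 144.
PM10: row 203.7–272.6 (AQI 51–100). (100−51)·(217.9−203.7)/(272.6−203.7) + 51 = 49·14.2/68.9 + 51 ≈ 61.10 → 61.
SO₂ 524.0: bracket 470.8–572.0 → index 101–150; slope 49/101.2, offset 53.2.
AQI = 101 + 49/101.2·53.2 ≈ 126.76 ⇒ 127.
Sub-indices: PM2.5→144, PM10→61, SO₂→127. Overall AQI = max = 144; dominant pollutant is PM2.5.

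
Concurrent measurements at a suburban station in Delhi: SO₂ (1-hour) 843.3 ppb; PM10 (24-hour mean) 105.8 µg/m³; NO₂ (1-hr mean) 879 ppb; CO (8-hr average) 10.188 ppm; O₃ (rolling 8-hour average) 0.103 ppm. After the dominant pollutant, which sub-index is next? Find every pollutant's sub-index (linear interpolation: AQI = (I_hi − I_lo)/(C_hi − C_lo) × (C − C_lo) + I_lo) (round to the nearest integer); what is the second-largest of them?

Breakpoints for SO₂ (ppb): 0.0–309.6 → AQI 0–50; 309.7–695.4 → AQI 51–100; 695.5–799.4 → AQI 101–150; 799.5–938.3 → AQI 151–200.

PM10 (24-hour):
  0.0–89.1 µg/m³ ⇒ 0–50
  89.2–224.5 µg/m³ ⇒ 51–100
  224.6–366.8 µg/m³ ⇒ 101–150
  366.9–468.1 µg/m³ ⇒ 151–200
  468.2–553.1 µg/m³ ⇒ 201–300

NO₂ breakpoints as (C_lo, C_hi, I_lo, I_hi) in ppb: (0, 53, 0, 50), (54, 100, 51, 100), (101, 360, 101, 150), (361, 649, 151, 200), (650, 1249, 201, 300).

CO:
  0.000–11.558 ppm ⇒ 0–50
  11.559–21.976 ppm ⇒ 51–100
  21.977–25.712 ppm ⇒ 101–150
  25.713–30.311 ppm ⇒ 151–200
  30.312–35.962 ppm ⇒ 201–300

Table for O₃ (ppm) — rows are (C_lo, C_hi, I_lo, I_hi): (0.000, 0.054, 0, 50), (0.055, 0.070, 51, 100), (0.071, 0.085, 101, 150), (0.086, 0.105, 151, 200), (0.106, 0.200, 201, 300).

SO₂: 843.3 lies in 799.5–938.3, so I_lo=151, I_hi=200, C_lo=799.5, C_hi=938.3.
(200−151)/(938.3−799.5) × (843.3−799.5) + 151 = 49/138.8 × 43.8 + 151 ≈ 166.46 → 166.
PM10: row 89.2–224.5 (AQI 51–100). (100−51)·(105.8−89.2)/(224.5−89.2) + 51 = 49·16.6/135.3 + 51 ≈ 57.01 → 57.
NO₂ 879: bracket 650–1249 → index 201–300; slope 99/599, offset 229.
AQI = 201 + 99/599·229 ≈ 238.85 ⇒ 239.
CO: 10.188 lies in 0.000–11.558, so I_lo=0, I_hi=50, C_lo=0.000, C_hi=11.558.
(50−0)/(11.558−0.000) × (10.188−0.000) + 0 = 50/11.558 × 10.188 + 0 ≈ 44.07 → 44.
O₃: 0.103 ∈ [0.086, 0.105] ↔ index [151, 200].
151 + (0.103−0.086)·(200−151)/(0.105−0.086) = 151 + 0.017·49/0.019 ≈ 194.84, so AQI = 195.
Sub-indices: SO₂→166, PM10→57, NO₂→239, CO→44, O₃→195. Ranked high→low: 239, 195, 166, 57, 44. Second-highest sub-index = 195.

195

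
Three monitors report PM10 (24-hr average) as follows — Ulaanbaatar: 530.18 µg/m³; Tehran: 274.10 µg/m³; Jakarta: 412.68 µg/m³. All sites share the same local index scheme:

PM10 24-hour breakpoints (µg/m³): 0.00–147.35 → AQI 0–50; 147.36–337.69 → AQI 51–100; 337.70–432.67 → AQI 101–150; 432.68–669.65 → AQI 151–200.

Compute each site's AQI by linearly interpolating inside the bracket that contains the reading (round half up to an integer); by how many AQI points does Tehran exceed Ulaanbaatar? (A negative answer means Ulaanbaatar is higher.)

Ulaanbaatar 530.18: bracket 432.68–669.65 → index 151–200; slope 49/236.97, offset 97.50.
AQI = 151 + 49/236.97·97.50 ≈ 171.16 ⇒ 171.
Tehran: 274.10 ∈ [147.36, 337.69] ↔ index [51, 100].
51 + (274.10−147.36)·(100−51)/(337.69−147.36) = 51 + 126.74·49/190.33 ≈ 83.63, so AQI = 84.
Jakarta 412.68: bracket 337.70–432.67 → index 101–150; slope 49/94.97, offset 74.98.
AQI = 101 + 49/94.97·74.98 ≈ 139.69 ⇒ 140.
AQIs: Ulaanbaatar=171, Tehran=84, Jakarta=140. Tehran (84) − Ulaanbaatar (171) = -87.

-87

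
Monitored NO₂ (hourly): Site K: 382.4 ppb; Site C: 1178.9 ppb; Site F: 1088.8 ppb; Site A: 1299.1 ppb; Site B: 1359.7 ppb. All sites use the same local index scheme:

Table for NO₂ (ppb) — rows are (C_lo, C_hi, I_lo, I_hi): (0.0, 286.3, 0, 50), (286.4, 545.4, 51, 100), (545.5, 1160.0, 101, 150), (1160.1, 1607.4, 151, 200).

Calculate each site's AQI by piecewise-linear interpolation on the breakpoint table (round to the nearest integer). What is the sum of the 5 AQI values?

705

Site K: row 286.4–545.4 (AQI 51–100). (100−51)·(382.4−286.4)/(545.4−286.4) + 51 = 49·96.0/259.0 + 51 ≈ 69.16 → 69.
Site C 1178.9: bracket 1160.1–1607.4 → index 151–200; slope 49/447.3, offset 18.8.
AQI = 151 + 49/447.3·18.8 ≈ 153.06 ⇒ 153.
Site F: row 545.5–1160.0 (AQI 101–150). (150−101)·(1088.8−545.5)/(1160.0−545.5) + 101 = 49·543.3/614.5 + 101 ≈ 144.32 → 144.
Site A: 1299.1 lies in 1160.1–1607.4, so I_lo=151, I_hi=200, C_lo=1160.1, C_hi=1607.4.
(200−151)/(1607.4−1160.1) × (1299.1−1160.1) + 151 = 49/447.3 × 139.0 + 151 ≈ 166.23 → 166.
Site B: row 1160.1–1607.4 (AQI 151–200). (200−151)·(1359.7−1160.1)/(1607.4−1160.1) + 151 = 49·199.6/447.3 + 151 ≈ 172.87 → 173.
AQIs: Site K=69, Site C=153, Site F=144, Site A=166, Site B=173. Sum = 69 + 153 + 144 + 166 + 173 = 705.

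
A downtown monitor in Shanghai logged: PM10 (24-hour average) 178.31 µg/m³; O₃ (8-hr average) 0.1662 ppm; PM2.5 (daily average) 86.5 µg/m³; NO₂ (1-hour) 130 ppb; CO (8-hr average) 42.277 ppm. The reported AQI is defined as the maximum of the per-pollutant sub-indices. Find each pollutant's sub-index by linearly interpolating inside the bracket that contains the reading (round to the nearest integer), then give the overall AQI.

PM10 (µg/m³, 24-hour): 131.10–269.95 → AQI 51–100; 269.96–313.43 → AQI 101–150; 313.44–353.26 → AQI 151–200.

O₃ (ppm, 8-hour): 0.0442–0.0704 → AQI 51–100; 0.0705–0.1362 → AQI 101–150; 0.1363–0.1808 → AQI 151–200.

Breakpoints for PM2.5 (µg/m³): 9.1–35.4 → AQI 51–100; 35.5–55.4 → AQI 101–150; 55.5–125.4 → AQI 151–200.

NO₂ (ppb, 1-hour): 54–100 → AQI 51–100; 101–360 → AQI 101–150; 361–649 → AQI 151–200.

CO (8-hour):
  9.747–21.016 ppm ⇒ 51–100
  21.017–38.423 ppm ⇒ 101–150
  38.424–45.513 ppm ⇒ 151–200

PM10: 178.31 lies in 131.10–269.95, so I_lo=51, I_hi=100, C_lo=131.10, C_hi=269.95.
(100−51)/(269.95−131.10) × (178.31−131.10) + 51 = 49/138.85 × 47.21 + 51 ≈ 67.66 → 68.
O₃: row 0.1363–0.1808 (AQI 151–200). (200−151)·(0.1662−0.1363)/(0.1808−0.1363) + 151 = 49·0.0299/0.0445 + 151 ≈ 183.92 → 184.
PM2.5 86.5: bracket 55.5–125.4 → index 151–200; slope 49/69.9, offset 31.0.
AQI = 151 + 49/69.9·31.0 ≈ 172.73 ⇒ 173.
NO₂: 130 ∈ [101, 360] ↔ index [101, 150].
101 + (130−101)·(150−101)/(360−101) = 101 + 29·49/259 ≈ 106.49, so AQI = 106.
CO: 42.277 ∈ [38.424, 45.513] ↔ index [151, 200].
151 + (42.277−38.424)·(200−151)/(45.513−38.424) = 151 + 3.853·49/7.089 ≈ 177.63, so AQI = 178.
Sub-indices: PM10→68, O₃→184, PM2.5→173, NO₂→106, CO→178. Overall AQI = max = 184; dominant pollutant is O₃.

184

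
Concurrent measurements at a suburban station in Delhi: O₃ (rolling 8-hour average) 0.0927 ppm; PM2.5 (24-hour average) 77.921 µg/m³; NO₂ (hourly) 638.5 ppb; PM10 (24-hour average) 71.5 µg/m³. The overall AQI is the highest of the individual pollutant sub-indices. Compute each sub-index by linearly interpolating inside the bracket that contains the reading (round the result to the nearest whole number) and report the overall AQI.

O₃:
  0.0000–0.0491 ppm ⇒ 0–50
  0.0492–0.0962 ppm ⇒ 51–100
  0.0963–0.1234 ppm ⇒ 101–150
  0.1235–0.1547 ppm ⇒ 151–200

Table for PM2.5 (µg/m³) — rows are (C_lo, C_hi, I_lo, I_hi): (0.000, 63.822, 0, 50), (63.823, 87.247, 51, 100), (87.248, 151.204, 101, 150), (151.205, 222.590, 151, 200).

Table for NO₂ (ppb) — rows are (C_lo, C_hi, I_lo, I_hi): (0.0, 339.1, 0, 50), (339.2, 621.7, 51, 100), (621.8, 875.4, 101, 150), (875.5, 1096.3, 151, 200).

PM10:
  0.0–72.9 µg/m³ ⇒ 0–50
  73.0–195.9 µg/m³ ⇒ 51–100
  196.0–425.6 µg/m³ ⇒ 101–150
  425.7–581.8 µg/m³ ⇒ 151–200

O₃ 0.0927: bracket 0.0492–0.0962 → index 51–100; slope 49/0.0470, offset 0.0435.
AQI = 51 + 49/0.0470·0.0435 ≈ 96.35 ⇒ 96.
PM2.5 77.921: bracket 63.823–87.247 → index 51–100; slope 49/23.424, offset 14.098.
AQI = 51 + 49/23.424·14.098 ≈ 80.49 ⇒ 80.
NO₂ 638.5: bracket 621.8–875.4 → index 101–150; slope 49/253.6, offset 16.7.
AQI = 101 + 49/253.6·16.7 ≈ 104.23 ⇒ 104.
PM10 71.5: bracket 0.0–72.9 → index 0–50; slope 50/72.9, offset 71.5.
AQI = 0 + 50/72.9·71.5 ≈ 49.04 ⇒ 49.
Sub-indices: O₃→96, PM2.5→80, NO₂→104, PM10→49. Overall AQI = max = 104; dominant pollutant is NO₂.

104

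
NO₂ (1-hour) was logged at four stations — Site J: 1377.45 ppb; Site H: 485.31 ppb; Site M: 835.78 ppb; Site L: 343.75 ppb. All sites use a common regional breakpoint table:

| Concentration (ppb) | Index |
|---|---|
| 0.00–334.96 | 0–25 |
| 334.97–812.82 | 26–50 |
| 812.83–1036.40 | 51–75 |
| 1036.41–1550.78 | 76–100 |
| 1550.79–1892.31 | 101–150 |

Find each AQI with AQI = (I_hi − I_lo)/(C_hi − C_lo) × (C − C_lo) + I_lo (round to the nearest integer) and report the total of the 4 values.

Site J 1377.45: bracket 1036.41–1550.78 → index 76–100; slope 24/514.37, offset 341.04.
AQI = 76 + 24/514.37·341.04 ≈ 91.91 ⇒ 92.
Site H: 485.31 ∈ [334.97, 812.82] ↔ index [26, 50].
26 + (485.31−334.97)·(50−26)/(812.82−334.97) = 26 + 150.34·24/477.85 ≈ 33.55, so AQI = 34.
Site M: 835.78 ∈ [812.83, 1036.40] ↔ index [51, 75].
51 + (835.78−812.83)·(75−51)/(1036.40−812.83) = 51 + 22.95·24/223.57 ≈ 53.46, so AQI = 53.
Site L: 343.75 lies in 334.97–812.82, so I_lo=26, I_hi=50, C_lo=334.97, C_hi=812.82.
(50−26)/(812.82−334.97) × (343.75−334.97) + 26 = 24/477.85 × 8.78 + 26 ≈ 26.44 → 26.
AQIs: Site J=92, Site H=34, Site M=53, Site L=26. Sum = 92 + 34 + 53 + 26 = 205.

205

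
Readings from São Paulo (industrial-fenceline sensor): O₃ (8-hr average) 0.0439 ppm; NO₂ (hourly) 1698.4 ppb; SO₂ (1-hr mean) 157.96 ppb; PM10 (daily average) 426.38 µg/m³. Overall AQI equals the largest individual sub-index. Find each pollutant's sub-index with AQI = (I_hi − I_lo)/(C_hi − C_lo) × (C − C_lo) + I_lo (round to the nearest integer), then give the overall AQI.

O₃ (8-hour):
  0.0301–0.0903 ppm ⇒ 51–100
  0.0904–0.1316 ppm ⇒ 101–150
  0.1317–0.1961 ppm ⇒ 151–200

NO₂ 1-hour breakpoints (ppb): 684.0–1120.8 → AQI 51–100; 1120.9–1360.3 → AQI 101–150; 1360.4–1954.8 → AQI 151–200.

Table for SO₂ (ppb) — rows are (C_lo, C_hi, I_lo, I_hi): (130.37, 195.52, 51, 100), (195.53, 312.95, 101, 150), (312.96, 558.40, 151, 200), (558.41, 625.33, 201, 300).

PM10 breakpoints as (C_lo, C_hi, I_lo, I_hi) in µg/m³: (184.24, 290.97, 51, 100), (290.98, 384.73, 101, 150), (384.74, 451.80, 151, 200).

181

O₃ 0.0439: bracket 0.0301–0.0903 → index 51–100; slope 49/0.0602, offset 0.0138.
AQI = 51 + 49/0.0602·0.0138 ≈ 62.23 ⇒ 62.
NO₂: 1698.4 lies in 1360.4–1954.8, so I_lo=151, I_hi=200, C_lo=1360.4, C_hi=1954.8.
(200−151)/(1954.8−1360.4) × (1698.4−1360.4) + 151 = 49/594.4 × 338.0 + 151 ≈ 178.86 → 179.
SO₂: 157.96 ∈ [130.37, 195.52] ↔ index [51, 100].
51 + (157.96−130.37)·(100−51)/(195.52−130.37) = 51 + 27.59·49/65.15 ≈ 71.75, so AQI = 72.
PM10: 426.38 ∈ [384.74, 451.80] ↔ index [151, 200].
151 + (426.38−384.74)·(200−151)/(451.80−384.74) = 151 + 41.64·49/67.06 ≈ 181.43, so AQI = 181.
Sub-indices: O₃→62, NO₂→179, SO₂→72, PM10→181. Overall AQI = max = 181; dominant pollutant is PM10.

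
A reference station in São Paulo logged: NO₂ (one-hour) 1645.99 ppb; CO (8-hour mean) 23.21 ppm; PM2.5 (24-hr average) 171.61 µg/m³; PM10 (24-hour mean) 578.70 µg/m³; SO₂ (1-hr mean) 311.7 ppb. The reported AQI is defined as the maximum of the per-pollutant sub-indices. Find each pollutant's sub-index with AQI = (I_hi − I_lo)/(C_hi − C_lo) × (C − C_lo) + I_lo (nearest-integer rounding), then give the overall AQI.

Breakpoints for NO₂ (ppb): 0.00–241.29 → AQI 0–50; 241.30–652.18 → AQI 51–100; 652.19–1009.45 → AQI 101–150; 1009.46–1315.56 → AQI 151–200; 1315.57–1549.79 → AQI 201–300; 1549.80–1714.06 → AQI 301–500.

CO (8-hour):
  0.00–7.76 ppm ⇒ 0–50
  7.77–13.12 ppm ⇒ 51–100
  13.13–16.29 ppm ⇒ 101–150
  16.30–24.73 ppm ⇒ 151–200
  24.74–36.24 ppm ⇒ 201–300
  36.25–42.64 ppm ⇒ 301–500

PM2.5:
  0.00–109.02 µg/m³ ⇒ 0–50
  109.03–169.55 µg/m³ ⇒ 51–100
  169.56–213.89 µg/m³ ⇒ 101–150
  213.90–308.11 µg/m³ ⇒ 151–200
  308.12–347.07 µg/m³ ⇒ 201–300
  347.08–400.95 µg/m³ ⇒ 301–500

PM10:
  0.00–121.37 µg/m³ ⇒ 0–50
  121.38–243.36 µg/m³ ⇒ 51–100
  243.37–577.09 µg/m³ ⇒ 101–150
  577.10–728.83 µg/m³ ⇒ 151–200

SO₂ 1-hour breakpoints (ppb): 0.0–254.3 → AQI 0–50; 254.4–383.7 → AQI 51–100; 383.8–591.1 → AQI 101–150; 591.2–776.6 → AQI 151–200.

NO₂: 1645.99 ∈ [1549.80, 1714.06] ↔ index [301, 500].
301 + (1645.99−1549.80)·(500−301)/(1714.06−1549.80) = 301 + 96.19·199/164.26 ≈ 417.53, so AQI = 418.
CO 23.21: bracket 16.30–24.73 → index 151–200; slope 49/8.43, offset 6.91.
AQI = 151 + 49/8.43·6.91 ≈ 191.16 ⇒ 191.
PM2.5: 171.61 lies in 169.56–213.89, so I_lo=101, I_hi=150, C_lo=169.56, C_hi=213.89.
(150−101)/(213.89−169.56) × (171.61−169.56) + 101 = 49/44.33 × 2.05 + 101 ≈ 103.27 → 103.
PM10 578.70: bracket 577.10–728.83 → index 151–200; slope 49/151.73, offset 1.60.
AQI = 151 + 49/151.73·1.60 ≈ 151.52 ⇒ 152.
SO₂: 311.7 ∈ [254.4, 383.7] ↔ index [51, 100].
51 + (311.7−254.4)·(100−51)/(383.7−254.4) = 51 + 57.3·49/129.3 ≈ 72.71, so AQI = 73.
Sub-indices: NO₂→418, CO→191, PM2.5→103, PM10→152, SO₂→73. Overall AQI = max = 418; dominant pollutant is NO₂.

418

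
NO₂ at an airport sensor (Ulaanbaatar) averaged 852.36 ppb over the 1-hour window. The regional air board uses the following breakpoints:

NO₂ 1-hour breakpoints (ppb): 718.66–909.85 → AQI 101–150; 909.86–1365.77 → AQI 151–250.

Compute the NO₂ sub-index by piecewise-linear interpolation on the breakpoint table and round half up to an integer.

135

NO₂: 852.36 ∈ [718.66, 909.85] ↔ index [101, 150].
101 + (852.36−718.66)·(150−101)/(909.85−718.66) = 101 + 133.70·49/191.19 ≈ 135.27, so AQI = 135.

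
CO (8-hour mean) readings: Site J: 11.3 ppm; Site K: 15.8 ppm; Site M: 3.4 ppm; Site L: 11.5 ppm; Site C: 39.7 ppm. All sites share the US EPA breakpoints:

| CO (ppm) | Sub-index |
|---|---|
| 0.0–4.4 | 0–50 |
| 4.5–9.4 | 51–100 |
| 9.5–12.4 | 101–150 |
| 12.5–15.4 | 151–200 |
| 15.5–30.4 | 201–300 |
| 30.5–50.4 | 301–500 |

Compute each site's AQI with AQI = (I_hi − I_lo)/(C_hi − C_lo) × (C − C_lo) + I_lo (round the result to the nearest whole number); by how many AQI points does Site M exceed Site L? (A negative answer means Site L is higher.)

Site J: 11.3 lies in 9.5–12.4, so I_lo=101, I_hi=150, C_lo=9.5, C_hi=12.4.
(150−101)/(12.4−9.5) × (11.3−9.5) + 101 = 49/2.9 × 1.8 + 101 ≈ 131.41 → 131.
Site K 15.8: bracket 15.5–30.4 → index 201–300; slope 99/14.9, offset 0.3.
AQI = 201 + 99/14.9·0.3 ≈ 202.99 ⇒ 203.
Site M: 3.4 lies in 0.0–4.4, so I_lo=0, I_hi=50, C_lo=0.0, C_hi=4.4.
(50−0)/(4.4−0.0) × (3.4−0.0) + 0 = 50/4.4 × 3.4 + 0 ≈ 38.64 → 39.
Site L: row 9.5–12.4 (AQI 101–150). (150−101)·(11.5−9.5)/(12.4−9.5) + 101 = 49·2.0/2.9 + 101 ≈ 134.79 → 135.
Site C 39.7: bracket 30.5–50.4 → index 301–500; slope 199/19.9, offset 9.2.
AQI = 301 + 199/19.9·9.2 ≈ 393.00 ⇒ 393.
AQIs: Site J=131, Site K=203, Site M=39, Site L=135, Site C=393. Site M (39) − Site L (135) = -96.

-96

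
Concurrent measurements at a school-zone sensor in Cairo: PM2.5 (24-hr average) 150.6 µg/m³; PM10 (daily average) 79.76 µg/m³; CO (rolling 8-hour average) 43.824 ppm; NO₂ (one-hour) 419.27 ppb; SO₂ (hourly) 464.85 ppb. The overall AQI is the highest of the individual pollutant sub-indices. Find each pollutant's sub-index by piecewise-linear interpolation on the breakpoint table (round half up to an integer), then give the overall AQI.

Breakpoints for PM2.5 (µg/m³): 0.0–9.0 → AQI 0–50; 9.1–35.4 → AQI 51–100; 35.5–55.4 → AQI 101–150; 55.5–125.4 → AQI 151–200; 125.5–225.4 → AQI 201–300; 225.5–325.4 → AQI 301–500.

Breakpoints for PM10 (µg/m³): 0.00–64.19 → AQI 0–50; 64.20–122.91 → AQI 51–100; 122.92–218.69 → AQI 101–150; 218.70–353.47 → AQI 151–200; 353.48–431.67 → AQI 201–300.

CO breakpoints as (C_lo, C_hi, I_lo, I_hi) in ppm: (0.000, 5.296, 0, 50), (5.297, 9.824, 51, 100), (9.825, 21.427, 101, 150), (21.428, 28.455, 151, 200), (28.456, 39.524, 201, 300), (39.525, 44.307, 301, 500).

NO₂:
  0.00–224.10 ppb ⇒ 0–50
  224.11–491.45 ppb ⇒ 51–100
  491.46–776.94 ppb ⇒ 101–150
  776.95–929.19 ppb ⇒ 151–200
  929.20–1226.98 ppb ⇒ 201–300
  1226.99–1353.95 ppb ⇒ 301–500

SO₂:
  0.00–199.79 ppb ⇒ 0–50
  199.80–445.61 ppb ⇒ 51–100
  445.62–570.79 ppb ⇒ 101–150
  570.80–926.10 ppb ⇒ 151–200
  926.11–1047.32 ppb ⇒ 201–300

PM2.5 150.6: bracket 125.5–225.4 → index 201–300; slope 99/99.9, offset 25.1.
AQI = 201 + 99/99.9·25.1 ≈ 225.87 ⇒ 226.
PM10: row 64.20–122.91 (AQI 51–100). (100−51)·(79.76−64.20)/(122.91−64.20) + 51 = 49·15.56/58.71 + 51 ≈ 63.99 → 64.
CO 43.824: bracket 39.525–44.307 → index 301–500; slope 199/4.782, offset 4.299.
AQI = 301 + 199/4.782·4.299 ≈ 479.90 ⇒ 480.
NO₂ 419.27: bracket 224.11–491.45 → index 51–100; slope 49/267.34, offset 195.16.
AQI = 51 + 49/267.34·195.16 ≈ 86.77 ⇒ 87.
SO₂: 464.85 lies in 445.62–570.79, so I_lo=101, I_hi=150, C_lo=445.62, C_hi=570.79.
(150−101)/(570.79−445.62) × (464.85−445.62) + 101 = 49/125.17 × 19.23 + 101 ≈ 108.53 → 109.
Sub-indices: PM2.5→226, PM10→64, CO→480, NO₂→87, SO₂→109. Overall AQI = max = 480; dominant pollutant is CO.

480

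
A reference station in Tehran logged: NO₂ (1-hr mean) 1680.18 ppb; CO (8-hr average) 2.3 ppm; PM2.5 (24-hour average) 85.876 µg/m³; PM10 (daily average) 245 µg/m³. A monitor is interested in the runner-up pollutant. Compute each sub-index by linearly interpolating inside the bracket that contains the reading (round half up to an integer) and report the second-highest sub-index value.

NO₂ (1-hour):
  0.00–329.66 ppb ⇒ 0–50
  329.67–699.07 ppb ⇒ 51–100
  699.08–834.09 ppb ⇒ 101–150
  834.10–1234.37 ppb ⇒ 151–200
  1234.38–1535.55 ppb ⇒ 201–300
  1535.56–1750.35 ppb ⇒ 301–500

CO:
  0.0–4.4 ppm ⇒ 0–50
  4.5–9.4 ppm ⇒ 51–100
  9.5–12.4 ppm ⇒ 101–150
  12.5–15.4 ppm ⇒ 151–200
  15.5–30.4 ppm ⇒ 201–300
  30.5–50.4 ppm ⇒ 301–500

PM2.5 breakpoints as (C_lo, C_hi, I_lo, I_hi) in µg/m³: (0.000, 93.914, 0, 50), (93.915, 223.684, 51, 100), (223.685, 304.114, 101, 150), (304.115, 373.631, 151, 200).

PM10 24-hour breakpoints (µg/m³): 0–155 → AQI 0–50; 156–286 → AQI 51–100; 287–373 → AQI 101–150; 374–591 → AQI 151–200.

85

NO₂ 1680.18: bracket 1535.56–1750.35 → index 301–500; slope 199/214.79, offset 144.62.
AQI = 301 + 199/214.79·144.62 ≈ 434.99 ⇒ 435.
CO: 2.3 ∈ [0.0, 4.4] ↔ index [0, 50].
0 + (2.3−0.0)·(50−0)/(4.4−0.0) = 0 + 2.3·50/4.4 ≈ 26.14, so AQI = 26.
PM2.5: 85.876 ∈ [0.000, 93.914] ↔ index [0, 50].
0 + (85.876−0.000)·(50−0)/(93.914−0.000) = 0 + 85.876·50/93.914 ≈ 45.72, so AQI = 46.
PM10: row 156–286 (AQI 51–100). (100−51)·(245−156)/(286−156) + 51 = 49·89/130 + 51 ≈ 84.55 → 85.
Sub-indices: NO₂→435, CO→26, PM2.5→46, PM10→85. Ranked high→low: 435, 85, 46, 26. Second-highest sub-index = 85.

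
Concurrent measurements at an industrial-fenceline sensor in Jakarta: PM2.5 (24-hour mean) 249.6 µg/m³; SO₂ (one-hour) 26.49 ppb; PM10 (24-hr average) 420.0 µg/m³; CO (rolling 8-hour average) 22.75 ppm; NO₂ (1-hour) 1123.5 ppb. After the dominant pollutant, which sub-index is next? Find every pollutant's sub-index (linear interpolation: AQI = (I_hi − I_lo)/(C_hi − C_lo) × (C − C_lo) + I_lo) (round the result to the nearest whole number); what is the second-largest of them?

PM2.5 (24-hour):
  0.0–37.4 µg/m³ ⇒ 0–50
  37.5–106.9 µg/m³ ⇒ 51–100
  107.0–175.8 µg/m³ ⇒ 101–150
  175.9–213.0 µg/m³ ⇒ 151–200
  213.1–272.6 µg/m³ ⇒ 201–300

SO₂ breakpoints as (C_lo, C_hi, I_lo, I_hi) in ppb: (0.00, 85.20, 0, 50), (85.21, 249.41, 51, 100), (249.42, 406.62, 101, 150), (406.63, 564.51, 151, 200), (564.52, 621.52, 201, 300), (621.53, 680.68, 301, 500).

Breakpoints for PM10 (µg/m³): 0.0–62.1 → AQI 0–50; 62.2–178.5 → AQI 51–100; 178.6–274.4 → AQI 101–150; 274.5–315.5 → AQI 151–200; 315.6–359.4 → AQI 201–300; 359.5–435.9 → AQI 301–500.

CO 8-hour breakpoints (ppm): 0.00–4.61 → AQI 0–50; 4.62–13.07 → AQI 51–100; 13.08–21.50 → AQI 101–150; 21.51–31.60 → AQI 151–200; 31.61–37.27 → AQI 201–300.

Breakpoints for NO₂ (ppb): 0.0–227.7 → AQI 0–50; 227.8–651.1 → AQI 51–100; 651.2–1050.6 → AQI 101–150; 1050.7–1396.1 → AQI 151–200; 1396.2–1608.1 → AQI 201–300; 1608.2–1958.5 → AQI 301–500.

PM2.5 249.6: bracket 213.1–272.6 → index 201–300; slope 99/59.5, offset 36.5.
AQI = 201 + 99/59.5·36.5 ≈ 261.73 ⇒ 262.
SO₂: row 0.00–85.20 (AQI 0–50). (50−0)·(26.49−0.00)/(85.20−0.00) + 0 = 50·26.49/85.20 + 0 ≈ 15.55 → 16.
PM10: 420.0 lies in 359.5–435.9, so I_lo=301, I_hi=500, C_lo=359.5, C_hi=435.9.
(500−301)/(435.9−359.5) × (420.0−359.5) + 301 = 199/76.4 × 60.5 + 301 ≈ 458.59 → 459.
CO 22.75: bracket 21.51–31.60 → index 151–200; slope 49/10.09, offset 1.24.
AQI = 151 + 49/10.09·1.24 ≈ 157.02 ⇒ 157.
NO₂: row 1050.7–1396.1 (AQI 151–200). (200−151)·(1123.5−1050.7)/(1396.1−1050.7) + 151 = 49·72.8/345.4 + 151 ≈ 161.33 → 161.
Sub-indices: PM2.5→262, SO₂→16, PM10→459, CO→157, NO₂→161. Ranked high→low: 459, 262, 161, 157, 16. Second-highest sub-index = 262.

262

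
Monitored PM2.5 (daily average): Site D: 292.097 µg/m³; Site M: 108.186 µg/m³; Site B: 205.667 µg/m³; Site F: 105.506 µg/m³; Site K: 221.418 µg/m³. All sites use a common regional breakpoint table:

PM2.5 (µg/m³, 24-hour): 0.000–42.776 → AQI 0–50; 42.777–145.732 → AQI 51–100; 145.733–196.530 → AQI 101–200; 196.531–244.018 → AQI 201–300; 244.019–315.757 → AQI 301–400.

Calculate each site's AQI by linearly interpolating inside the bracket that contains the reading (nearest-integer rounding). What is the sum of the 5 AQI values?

1003

Site D: row 244.019–315.757 (AQI 301–400). (400−301)·(292.097−244.019)/(315.757−244.019) + 301 = 99·48.078/71.738 + 301 ≈ 367.35 → 367.
Site M: 108.186 ∈ [42.777, 145.732] ↔ index [51, 100].
51 + (108.186−42.777)·(100−51)/(145.732−42.777) = 51 + 65.409·49/102.955 ≈ 82.13, so AQI = 82.
Site B 205.667: bracket 196.531–244.018 → index 201–300; slope 99/47.487, offset 9.136.
AQI = 201 + 99/47.487·9.136 ≈ 220.05 ⇒ 220.
Site F: row 42.777–145.732 (AQI 51–100). (100−51)·(105.506−42.777)/(145.732−42.777) + 51 = 49·62.729/102.955 + 51 ≈ 80.85 → 81.
Site K: 221.418 ∈ [196.531, 244.018] ↔ index [201, 300].
201 + (221.418−196.531)·(300−201)/(244.018−196.531) = 201 + 24.887·99/47.487 ≈ 252.88, so AQI = 253.
AQIs: Site D=367, Site M=82, Site B=220, Site F=81, Site K=253. Sum = 367 + 82 + 220 + 81 + 253 = 1003.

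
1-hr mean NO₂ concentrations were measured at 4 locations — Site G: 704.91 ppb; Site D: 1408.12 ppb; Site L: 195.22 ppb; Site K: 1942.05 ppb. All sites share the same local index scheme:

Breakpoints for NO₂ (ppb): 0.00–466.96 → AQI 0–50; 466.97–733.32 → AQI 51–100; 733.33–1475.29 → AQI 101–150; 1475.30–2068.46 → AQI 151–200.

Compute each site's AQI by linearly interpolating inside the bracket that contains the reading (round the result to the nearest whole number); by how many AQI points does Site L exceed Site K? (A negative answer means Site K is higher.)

Site G: 704.91 lies in 466.97–733.32, so I_lo=51, I_hi=100, C_lo=466.97, C_hi=733.32.
(100−51)/(733.32−466.97) × (704.91−466.97) + 51 = 49/266.35 × 237.94 + 51 ≈ 94.77 → 95.
Site D: row 733.33–1475.29 (AQI 101–150). (150−101)·(1408.12−733.33)/(1475.29−733.33) + 101 = 49·674.79/741.96 + 101 ≈ 145.56 → 146.
Site L: 195.22 ∈ [0.00, 466.96] ↔ index [0, 50].
0 + (195.22−0.00)·(50−0)/(466.96−0.00) = 0 + 195.22·50/466.96 ≈ 20.90, so AQI = 21.
Site K 1942.05: bracket 1475.30–2068.46 → index 151–200; slope 49/593.16, offset 466.75.
AQI = 151 + 49/593.16·466.75 ≈ 189.56 ⇒ 190.
AQIs: Site G=95, Site D=146, Site L=21, Site K=190. Site L (21) − Site K (190) = -169.

-169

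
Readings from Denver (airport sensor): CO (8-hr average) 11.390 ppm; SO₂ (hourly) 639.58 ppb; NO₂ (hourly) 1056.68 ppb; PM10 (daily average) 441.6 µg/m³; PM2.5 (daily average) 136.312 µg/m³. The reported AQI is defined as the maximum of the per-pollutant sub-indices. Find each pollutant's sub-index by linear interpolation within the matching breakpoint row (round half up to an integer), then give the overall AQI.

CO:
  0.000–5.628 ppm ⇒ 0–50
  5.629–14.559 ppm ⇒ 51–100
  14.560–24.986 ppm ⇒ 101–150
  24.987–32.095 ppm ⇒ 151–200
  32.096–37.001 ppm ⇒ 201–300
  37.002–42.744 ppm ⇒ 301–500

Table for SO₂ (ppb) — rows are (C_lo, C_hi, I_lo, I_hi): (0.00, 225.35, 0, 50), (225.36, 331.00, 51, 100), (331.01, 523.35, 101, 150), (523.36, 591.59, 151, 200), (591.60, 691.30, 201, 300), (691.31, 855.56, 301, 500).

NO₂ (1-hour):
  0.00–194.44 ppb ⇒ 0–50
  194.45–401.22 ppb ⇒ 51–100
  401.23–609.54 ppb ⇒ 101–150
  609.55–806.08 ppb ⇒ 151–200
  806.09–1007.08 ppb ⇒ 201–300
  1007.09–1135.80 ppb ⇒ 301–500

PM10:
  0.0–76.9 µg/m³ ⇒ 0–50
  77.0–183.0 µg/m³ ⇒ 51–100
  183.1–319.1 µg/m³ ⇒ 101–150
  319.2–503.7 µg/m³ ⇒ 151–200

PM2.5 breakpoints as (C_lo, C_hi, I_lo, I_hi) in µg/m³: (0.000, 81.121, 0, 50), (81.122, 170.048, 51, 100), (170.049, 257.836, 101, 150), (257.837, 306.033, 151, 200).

CO 11.390: bracket 5.629–14.559 → index 51–100; slope 49/8.930, offset 5.761.
AQI = 51 + 49/8.930·5.761 ≈ 82.61 ⇒ 83.
SO₂ 639.58: bracket 591.60–691.30 → index 201–300; slope 99/99.70, offset 47.98.
AQI = 201 + 99/99.70·47.98 ≈ 248.64 ⇒ 249.
NO₂ 1056.68: bracket 1007.09–1135.80 → index 301–500; slope 199/128.71, offset 49.59.
AQI = 301 + 199/128.71·49.59 ≈ 377.67 ⇒ 378.
PM10 441.6: bracket 319.2–503.7 → index 151–200; slope 49/184.5, offset 122.4.
AQI = 151 + 49/184.5·122.4 ≈ 183.51 ⇒ 184.
PM2.5: 136.312 ∈ [81.122, 170.048] ↔ index [51, 100].
51 + (136.312−81.122)·(100−51)/(170.048−81.122) = 51 + 55.190·49/88.926 ≈ 81.41, so AQI = 81.
Sub-indices: CO→83, SO₂→249, NO₂→378, PM10→184, PM2.5→81. Overall AQI = max = 378; dominant pollutant is NO₂.

378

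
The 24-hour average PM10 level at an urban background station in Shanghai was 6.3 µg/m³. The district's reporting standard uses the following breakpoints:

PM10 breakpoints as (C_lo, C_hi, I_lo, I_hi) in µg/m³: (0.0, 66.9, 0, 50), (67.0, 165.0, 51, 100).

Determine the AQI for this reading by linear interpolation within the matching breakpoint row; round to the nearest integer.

5

PM10: 6.3 lies in 0.0–66.9, so I_lo=0, I_hi=50, C_lo=0.0, C_hi=66.9.
(50−0)/(66.9−0.0) × (6.3−0.0) + 0 = 50/66.9 × 6.3 + 0 ≈ 4.71 → 5.
AQI 5 falls in the Good category.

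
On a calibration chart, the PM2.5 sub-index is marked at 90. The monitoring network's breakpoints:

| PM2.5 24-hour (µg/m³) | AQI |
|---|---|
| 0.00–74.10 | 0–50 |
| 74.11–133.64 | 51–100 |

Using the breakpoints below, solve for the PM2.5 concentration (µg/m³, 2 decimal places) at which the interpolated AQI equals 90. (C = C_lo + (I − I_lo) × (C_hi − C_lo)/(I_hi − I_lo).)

121.49

AQI 90 lies in the 51–100 band, which corresponds to 74.11–133.64 µg/m³.
C = 74.11 + (90−51)×(133.64−74.11)/(100−51) = 74.11 + 39×59.53/49 ≈ 121.4910 µg/m³ → 121.49 µg/m³ to 2 dp.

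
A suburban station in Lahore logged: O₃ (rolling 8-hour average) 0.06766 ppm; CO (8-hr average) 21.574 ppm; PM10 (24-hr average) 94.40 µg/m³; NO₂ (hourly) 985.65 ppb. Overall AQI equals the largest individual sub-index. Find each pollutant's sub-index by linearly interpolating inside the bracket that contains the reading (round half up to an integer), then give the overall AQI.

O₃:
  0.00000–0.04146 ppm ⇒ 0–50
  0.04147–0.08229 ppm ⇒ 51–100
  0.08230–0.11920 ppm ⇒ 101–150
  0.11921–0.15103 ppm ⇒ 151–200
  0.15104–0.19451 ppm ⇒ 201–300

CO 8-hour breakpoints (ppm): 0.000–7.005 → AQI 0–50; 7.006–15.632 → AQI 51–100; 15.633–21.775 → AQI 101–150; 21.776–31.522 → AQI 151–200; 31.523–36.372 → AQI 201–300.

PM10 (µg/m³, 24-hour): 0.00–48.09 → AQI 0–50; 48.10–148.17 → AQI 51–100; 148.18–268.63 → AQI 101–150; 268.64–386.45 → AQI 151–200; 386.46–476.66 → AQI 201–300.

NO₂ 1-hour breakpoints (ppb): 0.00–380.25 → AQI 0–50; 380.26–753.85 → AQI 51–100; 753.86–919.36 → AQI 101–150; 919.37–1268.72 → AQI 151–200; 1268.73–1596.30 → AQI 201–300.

160

O₃: 0.06766 lies in 0.04147–0.08229, so I_lo=51, I_hi=100, C_lo=0.04147, C_hi=0.08229.
(100−51)/(0.08229−0.04147) × (0.06766−0.04147) + 51 = 49/0.04082 × 0.02619 + 51 ≈ 82.44 → 82.
CO: 21.574 ∈ [15.633, 21.775] ↔ index [101, 150].
101 + (21.574−15.633)·(150−101)/(21.775−15.633) = 101 + 5.941·49/6.142 ≈ 148.40, so AQI = 148.
PM10: row 48.10–148.17 (AQI 51–100). (100−51)·(94.40−48.10)/(148.17−48.10) + 51 = 49·46.30/100.07 + 51 ≈ 73.67 → 74.
NO₂: 985.65 ∈ [919.37, 1268.72] ↔ index [151, 200].
151 + (985.65−919.37)·(200−151)/(1268.72−919.37) = 151 + 66.28·49/349.35 ≈ 160.30, so AQI = 160.
Sub-indices: O₃→82, CO→148, PM10→74, NO₂→160. Overall AQI = max = 160; dominant pollutant is NO₂.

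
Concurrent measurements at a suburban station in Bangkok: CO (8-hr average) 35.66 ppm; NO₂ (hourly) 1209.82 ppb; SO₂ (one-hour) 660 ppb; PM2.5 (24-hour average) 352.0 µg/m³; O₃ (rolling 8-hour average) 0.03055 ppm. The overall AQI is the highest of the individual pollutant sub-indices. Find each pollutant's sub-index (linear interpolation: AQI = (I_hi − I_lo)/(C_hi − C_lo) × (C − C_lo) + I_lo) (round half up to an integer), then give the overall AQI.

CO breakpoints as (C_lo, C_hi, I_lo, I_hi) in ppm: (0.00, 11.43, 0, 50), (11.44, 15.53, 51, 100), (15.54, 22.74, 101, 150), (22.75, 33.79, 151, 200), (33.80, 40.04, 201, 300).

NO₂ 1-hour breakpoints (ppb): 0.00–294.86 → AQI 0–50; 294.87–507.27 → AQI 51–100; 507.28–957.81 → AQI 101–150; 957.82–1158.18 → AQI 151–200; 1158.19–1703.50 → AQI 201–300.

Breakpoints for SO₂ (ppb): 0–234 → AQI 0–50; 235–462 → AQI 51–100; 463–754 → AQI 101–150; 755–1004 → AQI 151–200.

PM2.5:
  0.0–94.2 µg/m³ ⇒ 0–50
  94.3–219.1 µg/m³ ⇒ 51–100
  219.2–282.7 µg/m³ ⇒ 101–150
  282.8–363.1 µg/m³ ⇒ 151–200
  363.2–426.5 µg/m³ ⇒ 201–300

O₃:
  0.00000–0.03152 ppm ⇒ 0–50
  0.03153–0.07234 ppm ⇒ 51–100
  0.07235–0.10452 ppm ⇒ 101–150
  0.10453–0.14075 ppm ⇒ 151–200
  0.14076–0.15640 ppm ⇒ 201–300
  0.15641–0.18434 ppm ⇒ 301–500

CO 35.66: bracket 33.80–40.04 → index 201–300; slope 99/6.24, offset 1.86.
AQI = 201 + 99/6.24·1.86 ≈ 230.51 ⇒ 231.
NO₂: row 1158.19–1703.50 (AQI 201–300). (300−201)·(1209.82−1158.19)/(1703.50−1158.19) + 201 = 99·51.63/545.31 + 201 ≈ 210.37 → 210.
SO₂: row 463–754 (AQI 101–150). (150−101)·(660−463)/(754−463) + 101 = 49·197/291 + 101 ≈ 134.17 → 134.
PM2.5 352.0: bracket 282.8–363.1 → index 151–200; slope 49/80.3, offset 69.2.
AQI = 151 + 49/80.3·69.2 ≈ 193.23 ⇒ 193.
O₃: 0.03055 ∈ [0.00000, 0.03152] ↔ index [0, 50].
0 + (0.03055−0.00000)·(50−0)/(0.03152−0.00000) = 0 + 0.03055·50/0.03152 ≈ 48.46, so AQI = 48.
Sub-indices: CO→231, NO₂→210, SO₂→134, PM2.5→193, O₃→48. Overall AQI = max = 231; dominant pollutant is CO.

231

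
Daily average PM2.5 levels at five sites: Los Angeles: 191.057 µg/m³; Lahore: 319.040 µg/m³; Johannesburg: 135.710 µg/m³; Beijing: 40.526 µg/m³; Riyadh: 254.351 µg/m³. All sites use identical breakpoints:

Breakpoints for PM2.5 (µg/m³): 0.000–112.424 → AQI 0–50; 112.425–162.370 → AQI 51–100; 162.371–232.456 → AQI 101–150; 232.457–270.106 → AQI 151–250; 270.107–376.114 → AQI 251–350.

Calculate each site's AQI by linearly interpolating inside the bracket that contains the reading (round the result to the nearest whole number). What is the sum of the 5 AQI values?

Los Angeles: 191.057 lies in 162.371–232.456, so I_lo=101, I_hi=150, C_lo=162.371, C_hi=232.456.
(150−101)/(232.456−162.371) × (191.057−162.371) + 101 = 49/70.085 × 28.686 + 101 ≈ 121.06 → 121.
Lahore 319.040: bracket 270.107–376.114 → index 251–350; slope 99/106.007, offset 48.933.
AQI = 251 + 99/106.007·48.933 ≈ 296.70 ⇒ 297.
Johannesburg: 135.710 lies in 112.425–162.370, so I_lo=51, I_hi=100, C_lo=112.425, C_hi=162.370.
(100−51)/(162.370−112.425) × (135.710−112.425) + 51 = 49/49.945 × 23.285 + 51 ≈ 73.84 → 74.
Beijing: row 0.000–112.424 (AQI 0–50). (50−0)·(40.526−0.000)/(112.424−0.000) + 0 = 50·40.526/112.424 + 0 ≈ 18.02 → 18.
Riyadh: row 232.457–270.106 (AQI 151–250). (250−151)·(254.351−232.457)/(270.106−232.457) + 151 = 99·21.894/37.649 + 151 ≈ 208.57 → 209.
AQIs: Los Angeles=121, Lahore=297, Johannesburg=74, Beijing=18, Riyadh=209. Sum = 121 + 297 + 74 + 18 + 209 = 719.

719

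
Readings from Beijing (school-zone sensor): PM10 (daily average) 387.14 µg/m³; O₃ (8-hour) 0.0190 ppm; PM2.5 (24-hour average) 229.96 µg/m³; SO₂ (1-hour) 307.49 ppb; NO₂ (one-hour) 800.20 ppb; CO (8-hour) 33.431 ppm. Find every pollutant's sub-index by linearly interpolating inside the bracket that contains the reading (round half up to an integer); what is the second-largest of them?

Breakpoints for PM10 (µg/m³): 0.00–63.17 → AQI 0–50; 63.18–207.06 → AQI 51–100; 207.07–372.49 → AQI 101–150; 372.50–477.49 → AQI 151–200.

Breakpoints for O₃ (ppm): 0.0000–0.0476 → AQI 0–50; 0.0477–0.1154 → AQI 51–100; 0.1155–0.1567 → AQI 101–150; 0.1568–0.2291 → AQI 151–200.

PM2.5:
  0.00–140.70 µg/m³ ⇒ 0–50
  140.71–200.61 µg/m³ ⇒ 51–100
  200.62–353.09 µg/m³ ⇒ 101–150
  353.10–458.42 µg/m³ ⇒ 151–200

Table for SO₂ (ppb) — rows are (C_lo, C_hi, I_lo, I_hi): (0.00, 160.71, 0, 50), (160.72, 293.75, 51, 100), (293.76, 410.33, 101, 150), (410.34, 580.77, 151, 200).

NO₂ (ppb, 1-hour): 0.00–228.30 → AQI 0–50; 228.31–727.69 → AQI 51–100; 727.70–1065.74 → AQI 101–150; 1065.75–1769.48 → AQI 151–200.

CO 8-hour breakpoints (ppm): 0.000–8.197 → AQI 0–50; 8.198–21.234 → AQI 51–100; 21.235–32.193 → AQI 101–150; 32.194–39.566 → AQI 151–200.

158

PM10: row 372.50–477.49 (AQI 151–200). (200−151)·(387.14−372.50)/(477.49−372.50) + 151 = 49·14.64/104.99 + 151 ≈ 157.83 → 158.
O₃ 0.0190: bracket 0.0000–0.0476 → index 0–50; slope 50/0.0476, offset 0.0190.
AQI = 0 + 50/0.0476·0.0190 ≈ 19.96 ⇒ 20.
PM2.5: 229.96 lies in 200.62–353.09, so I_lo=101, I_hi=150, C_lo=200.62, C_hi=353.09.
(150−101)/(353.09−200.62) × (229.96−200.62) + 101 = 49/152.47 × 29.34 + 101 ≈ 110.43 → 110.
SO₂ 307.49: bracket 293.76–410.33 → index 101–150; slope 49/116.57, offset 13.73.
AQI = 101 + 49/116.57·13.73 ≈ 106.77 ⇒ 107.
NO₂: row 727.70–1065.74 (AQI 101–150). (150−101)·(800.20−727.70)/(1065.74−727.70) + 101 = 49·72.50/338.04 + 101 ≈ 111.51 → 112.
CO: row 32.194–39.566 (AQI 151–200). (200−151)·(33.431−32.194)/(39.566−32.194) + 151 = 49·1.237/7.372 + 151 ≈ 159.22 → 159.
Sub-indices: PM10→158, O₃→20, PM2.5→110, SO₂→107, NO₂→112, CO→159. Ranked high→low: 159, 158, 112, 110, 107, 20. Second-highest sub-index = 158.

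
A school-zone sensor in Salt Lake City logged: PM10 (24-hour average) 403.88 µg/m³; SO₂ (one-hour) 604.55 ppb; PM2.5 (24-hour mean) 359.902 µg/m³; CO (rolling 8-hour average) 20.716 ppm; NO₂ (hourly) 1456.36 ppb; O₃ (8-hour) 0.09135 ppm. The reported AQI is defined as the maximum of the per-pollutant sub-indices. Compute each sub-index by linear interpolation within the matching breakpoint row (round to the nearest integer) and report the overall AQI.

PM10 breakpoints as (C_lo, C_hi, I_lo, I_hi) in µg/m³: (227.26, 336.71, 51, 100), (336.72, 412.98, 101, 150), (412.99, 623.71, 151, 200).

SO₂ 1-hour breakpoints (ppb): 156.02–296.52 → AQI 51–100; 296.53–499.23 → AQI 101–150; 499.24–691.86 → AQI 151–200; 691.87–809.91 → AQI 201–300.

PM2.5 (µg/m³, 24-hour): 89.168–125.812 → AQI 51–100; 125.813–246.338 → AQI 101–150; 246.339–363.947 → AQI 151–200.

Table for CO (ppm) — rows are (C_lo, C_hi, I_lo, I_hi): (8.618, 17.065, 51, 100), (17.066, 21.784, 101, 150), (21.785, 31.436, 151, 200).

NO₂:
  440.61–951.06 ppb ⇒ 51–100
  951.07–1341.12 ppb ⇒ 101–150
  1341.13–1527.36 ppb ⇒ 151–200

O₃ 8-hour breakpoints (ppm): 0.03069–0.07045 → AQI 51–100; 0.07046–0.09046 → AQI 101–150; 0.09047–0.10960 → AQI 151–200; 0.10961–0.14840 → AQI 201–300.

198

PM10: 403.88 lies in 336.72–412.98, so I_lo=101, I_hi=150, C_lo=336.72, C_hi=412.98.
(150−101)/(412.98−336.72) × (403.88−336.72) + 101 = 49/76.26 × 67.16 + 101 ≈ 144.15 → 144.
SO₂: row 499.24–691.86 (AQI 151–200). (200−151)·(604.55−499.24)/(691.86−499.24) + 151 = 49·105.31/192.62 + 151 ≈ 177.79 → 178.
PM2.5: 359.902 lies in 246.339–363.947, so I_lo=151, I_hi=200, C_lo=246.339, C_hi=363.947.
(200−151)/(363.947−246.339) × (359.902−246.339) + 151 = 49/117.608 × 113.563 + 151 ≈ 198.31 → 198.
CO: 20.716 lies in 17.066–21.784, so I_lo=101, I_hi=150, C_lo=17.066, C_hi=21.784.
(150−101)/(21.784−17.066) × (20.716−17.066) + 101 = 49/4.718 × 3.650 + 101 ≈ 138.91 → 139.
NO₂ 1456.36: bracket 1341.13–1527.36 → index 151–200; slope 49/186.23, offset 115.23.
AQI = 151 + 49/186.23·115.23 ≈ 181.32 ⇒ 181.
O₃: 0.09135 ∈ [0.09047, 0.10960] ↔ index [151, 200].
151 + (0.09135−0.09047)·(200−151)/(0.10960−0.09047) = 151 + 0.00088·49/0.01913 ≈ 153.25, so AQI = 153.
Sub-indices: PM10→144, SO₂→178, PM2.5→198, CO→139, NO₂→181, O₃→153. Overall AQI = max = 198; dominant pollutant is PM2.5.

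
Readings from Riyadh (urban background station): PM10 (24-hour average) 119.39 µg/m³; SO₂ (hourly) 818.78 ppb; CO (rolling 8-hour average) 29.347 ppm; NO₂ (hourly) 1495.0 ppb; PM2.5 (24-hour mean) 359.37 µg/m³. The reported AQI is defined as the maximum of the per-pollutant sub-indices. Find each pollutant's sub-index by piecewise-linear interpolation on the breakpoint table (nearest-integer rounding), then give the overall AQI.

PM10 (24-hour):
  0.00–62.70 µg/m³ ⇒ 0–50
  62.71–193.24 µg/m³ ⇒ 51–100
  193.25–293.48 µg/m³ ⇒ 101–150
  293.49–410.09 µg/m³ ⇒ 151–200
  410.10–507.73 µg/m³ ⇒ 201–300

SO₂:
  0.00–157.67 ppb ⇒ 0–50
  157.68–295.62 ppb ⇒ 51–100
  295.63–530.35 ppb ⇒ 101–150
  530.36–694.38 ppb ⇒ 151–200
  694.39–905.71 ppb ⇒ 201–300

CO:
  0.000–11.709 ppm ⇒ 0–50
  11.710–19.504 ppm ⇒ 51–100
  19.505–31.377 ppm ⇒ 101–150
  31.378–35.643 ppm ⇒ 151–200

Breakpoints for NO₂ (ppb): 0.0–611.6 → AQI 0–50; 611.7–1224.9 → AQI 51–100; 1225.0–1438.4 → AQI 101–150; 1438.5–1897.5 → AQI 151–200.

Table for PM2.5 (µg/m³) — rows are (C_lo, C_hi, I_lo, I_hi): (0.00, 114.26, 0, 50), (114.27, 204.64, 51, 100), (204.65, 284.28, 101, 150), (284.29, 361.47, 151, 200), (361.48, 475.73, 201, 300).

PM10: 119.39 lies in 62.71–193.24, so I_lo=51, I_hi=100, C_lo=62.71, C_hi=193.24.
(100−51)/(193.24−62.71) × (119.39−62.71) + 51 = 49/130.53 × 56.68 + 51 ≈ 72.28 → 72.
SO₂ 818.78: bracket 694.39–905.71 → index 201–300; slope 99/211.32, offset 124.39.
AQI = 201 + 99/211.32·124.39 ≈ 259.27 ⇒ 259.
CO: 29.347 lies in 19.505–31.377, so I_lo=101, I_hi=150, C_lo=19.505, C_hi=31.377.
(150−101)/(31.377−19.505) × (29.347−19.505) + 101 = 49/11.872 × 9.842 + 101 ≈ 141.62 → 142.
NO₂ 1495.0: bracket 1438.5–1897.5 → index 151–200; slope 49/459.0, offset 56.5.
AQI = 151 + 49/459.0·56.5 ≈ 157.03 ⇒ 157.
PM2.5: row 284.29–361.47 (AQI 151–200). (200−151)·(359.37−284.29)/(361.47−284.29) + 151 = 49·75.08/77.18 + 151 ≈ 198.67 → 199.
Sub-indices: PM10→72, SO₂→259, CO→142, NO₂→157, PM2.5→199. Overall AQI = max = 259; dominant pollutant is SO₂.
AQI 259: Very Unhealthy.

259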